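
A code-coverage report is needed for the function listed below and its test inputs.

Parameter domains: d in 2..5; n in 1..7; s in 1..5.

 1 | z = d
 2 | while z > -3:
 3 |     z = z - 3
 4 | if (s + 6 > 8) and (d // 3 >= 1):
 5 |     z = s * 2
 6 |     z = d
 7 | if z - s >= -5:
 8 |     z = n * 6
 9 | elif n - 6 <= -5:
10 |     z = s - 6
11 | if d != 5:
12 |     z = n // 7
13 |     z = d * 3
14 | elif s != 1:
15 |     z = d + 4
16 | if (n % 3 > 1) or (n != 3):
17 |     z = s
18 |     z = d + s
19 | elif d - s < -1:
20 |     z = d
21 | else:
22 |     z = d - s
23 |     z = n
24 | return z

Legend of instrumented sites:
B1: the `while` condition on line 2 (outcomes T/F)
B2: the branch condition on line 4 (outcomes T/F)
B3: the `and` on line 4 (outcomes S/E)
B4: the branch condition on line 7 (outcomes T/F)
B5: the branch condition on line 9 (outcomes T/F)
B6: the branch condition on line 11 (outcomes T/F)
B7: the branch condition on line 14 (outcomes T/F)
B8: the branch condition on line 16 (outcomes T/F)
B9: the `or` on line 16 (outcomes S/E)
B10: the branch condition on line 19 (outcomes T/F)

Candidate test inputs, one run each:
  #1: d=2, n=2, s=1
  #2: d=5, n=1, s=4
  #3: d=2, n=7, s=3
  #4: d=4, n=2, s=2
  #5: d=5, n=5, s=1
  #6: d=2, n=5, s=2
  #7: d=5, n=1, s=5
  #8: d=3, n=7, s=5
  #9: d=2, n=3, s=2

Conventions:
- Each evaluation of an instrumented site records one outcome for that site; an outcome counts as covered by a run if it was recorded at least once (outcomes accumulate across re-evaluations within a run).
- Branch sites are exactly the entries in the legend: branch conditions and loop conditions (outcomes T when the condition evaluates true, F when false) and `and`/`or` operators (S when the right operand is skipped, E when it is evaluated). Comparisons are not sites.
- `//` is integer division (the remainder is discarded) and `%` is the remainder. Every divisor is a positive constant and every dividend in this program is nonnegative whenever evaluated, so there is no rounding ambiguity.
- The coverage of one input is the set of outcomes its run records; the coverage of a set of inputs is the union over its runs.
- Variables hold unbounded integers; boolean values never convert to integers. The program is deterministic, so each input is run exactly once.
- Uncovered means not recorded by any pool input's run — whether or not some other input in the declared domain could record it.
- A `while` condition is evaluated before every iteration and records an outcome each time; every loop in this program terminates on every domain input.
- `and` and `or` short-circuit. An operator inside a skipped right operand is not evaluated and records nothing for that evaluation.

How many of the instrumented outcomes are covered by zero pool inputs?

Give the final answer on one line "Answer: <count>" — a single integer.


input #1 (d=2, n=2, s=1): events B1->T, B1->T, B1->F, B3->S, B2->F, B4->T, B6->T, B9->S, B8->T; covers B1=T, B1=F, B2=F, B3=S, B4=T, B6=T, B8=T, B9=S
input #2 (d=5, n=1, s=4): events B1->T, B1->T, B1->T, B1->F, B3->E, B2->T, B4->T, B6->F, B7->T, B9->E, B8->T; covers B1=T, B1=F, B2=T, B3=E, B4=T, B6=F, B7=T, B8=T, B9=E
input #3 (d=2, n=7, s=3): events B1->T, B1->T, B1->F, B3->E, B2->F, B4->F, B5->F, B6->T, B9->E, B8->T; covers B1=T, B1=F, B2=F, B3=E, B4=F, B5=F, B6=T, B8=T, B9=E
input #4 (d=4, n=2, s=2): events B1->T, B1->T, B1->T, B1->F, B3->S, B2->F, B4->F, B5->F, B6->T, B9->S, B8->T; covers B1=T, B1=F, B2=F, B3=S, B4=F, B5=F, B6=T, B8=T, B9=S
input #5 (d=5, n=5, s=1): events B1->T, B1->T, B1->T, B1->F, B3->S, B2->F, B4->T, B6->F, B7->F, B9->S, B8->T; covers B1=T, B1=F, B2=F, B3=S, B4=T, B6=F, B7=F, B8=T, B9=S
input #6 (d=2, n=5, s=2): events B1->T, B1->T, B1->F, B3->S, B2->F, B4->F, B5->F, B6->T, B9->S, B8->T; covers B1=T, B1=F, B2=F, B3=S, B4=F, B5=F, B6=T, B8=T, B9=S
input #7 (d=5, n=1, s=5): events B1->T, B1->T, B1->T, B1->F, B3->E, B2->T, B4->T, B6->F, B7->T, B9->E, B8->T; covers B1=T, B1=F, B2=T, B3=E, B4=T, B6=F, B7=T, B8=T, B9=E
input #8 (d=3, n=7, s=5): events B1->T, B1->T, B1->F, B3->E, B2->T, B4->T, B6->T, B9->E, B8->T; covers B1=T, B1=F, B2=T, B3=E, B4=T, B6=T, B8=T, B9=E
input #9 (d=2, n=3, s=2): events B1->T, B1->T, B1->F, B3->S, B2->F, B4->F, B5->F, B6->T, B9->E, B8->F, B10->F; covers B1=T, B1=F, B2=F, B3=S, B4=F, B5=F, B6=T, B8=F, B9=E, B10=F
union over the pool: B1=T, B1=F, B2=T, B2=F, B3=S, B3=E, B4=T, B4=F, B5=F, B6=T, B6=F, B7=T, B7=F, B8=T, B8=F, B9=S, B9=E, B10=F
uncovered (2 of 20): B5=T, B10=T
Answer: 2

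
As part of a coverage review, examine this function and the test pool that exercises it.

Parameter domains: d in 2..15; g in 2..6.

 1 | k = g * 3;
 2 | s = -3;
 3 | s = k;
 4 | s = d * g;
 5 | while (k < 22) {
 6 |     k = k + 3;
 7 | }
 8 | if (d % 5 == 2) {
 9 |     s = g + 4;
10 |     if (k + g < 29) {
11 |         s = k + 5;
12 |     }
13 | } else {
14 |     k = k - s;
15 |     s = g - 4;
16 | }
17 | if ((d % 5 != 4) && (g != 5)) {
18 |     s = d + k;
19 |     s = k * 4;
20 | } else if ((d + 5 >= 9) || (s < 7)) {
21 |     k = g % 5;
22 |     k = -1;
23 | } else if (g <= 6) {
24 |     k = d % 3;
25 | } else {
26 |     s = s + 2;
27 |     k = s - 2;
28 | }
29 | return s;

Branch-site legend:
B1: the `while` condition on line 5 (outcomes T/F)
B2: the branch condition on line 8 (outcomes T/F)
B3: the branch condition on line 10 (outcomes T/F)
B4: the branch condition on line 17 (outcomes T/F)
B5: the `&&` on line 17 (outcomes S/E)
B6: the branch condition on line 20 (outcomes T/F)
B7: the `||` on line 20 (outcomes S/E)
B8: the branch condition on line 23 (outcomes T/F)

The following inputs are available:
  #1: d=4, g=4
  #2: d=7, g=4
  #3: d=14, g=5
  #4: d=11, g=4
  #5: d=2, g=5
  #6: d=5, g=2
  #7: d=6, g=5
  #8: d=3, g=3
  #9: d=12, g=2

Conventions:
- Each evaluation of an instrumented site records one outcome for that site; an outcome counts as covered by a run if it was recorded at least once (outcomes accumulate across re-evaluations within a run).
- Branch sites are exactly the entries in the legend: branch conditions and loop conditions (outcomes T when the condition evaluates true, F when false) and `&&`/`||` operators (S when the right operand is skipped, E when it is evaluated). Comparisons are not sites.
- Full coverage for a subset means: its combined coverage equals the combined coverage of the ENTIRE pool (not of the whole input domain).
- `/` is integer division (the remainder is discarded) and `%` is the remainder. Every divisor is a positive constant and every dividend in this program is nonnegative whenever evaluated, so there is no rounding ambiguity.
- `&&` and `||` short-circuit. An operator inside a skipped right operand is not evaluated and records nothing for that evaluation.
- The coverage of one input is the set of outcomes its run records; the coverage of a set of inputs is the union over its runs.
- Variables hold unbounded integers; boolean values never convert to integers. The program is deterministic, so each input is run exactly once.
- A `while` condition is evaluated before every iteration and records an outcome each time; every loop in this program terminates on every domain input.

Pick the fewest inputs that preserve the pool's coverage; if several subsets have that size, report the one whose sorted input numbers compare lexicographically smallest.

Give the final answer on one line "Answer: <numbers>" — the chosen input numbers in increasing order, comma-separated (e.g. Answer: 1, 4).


test 1 (d=4, g=4) hits B1=T, B1=F, B2=F, B4=F, B5=S, B6=T, B7=S
test 2 (d=7, g=4) hits B1=T, B1=F, B2=T, B3=T, B4=T, B5=E
test 3 (d=14, g=5) hits B1=T, B1=F, B2=F, B4=F, B5=S, B6=T, B7=S
test 4 (d=11, g=4) hits B1=T, B1=F, B2=F, B4=T, B5=E
test 5 (d=2, g=5) hits B1=T, B1=F, B2=T, B3=F, B4=F, B5=E, B6=F, B7=E, B8=T
test 6 (d=5, g=2) hits B1=T, B1=F, B2=F, B4=T, B5=E
test 7 (d=6, g=5) hits B1=T, B1=F, B2=F, B4=F, B5=E, B6=T, B7=S
test 8 (d=3, g=3) hits B1=T, B1=F, B2=F, B4=T, B5=E
test 9 (d=12, g=2) hits B1=T, B1=F, B2=T, B3=T, B4=T, B5=E
union over all inputs: B1=T, B1=F, B2=T, B2=F, B3=T, B3=F, B4=T, B4=F, B5=S, B5=E, B6=T, B6=F, B7=S, B7=E, B8=T (15 outcomes)
every size-1 subset falls short of the 15 outcomes (best: 9/15)
every size-2 subset falls short of the 15 outcomes (best: 13/15)
at size 3, {1, 2, 5} reaches all 15 outcomes; every lexicographically earlier size-3 subset fails
Answer: 1, 2, 5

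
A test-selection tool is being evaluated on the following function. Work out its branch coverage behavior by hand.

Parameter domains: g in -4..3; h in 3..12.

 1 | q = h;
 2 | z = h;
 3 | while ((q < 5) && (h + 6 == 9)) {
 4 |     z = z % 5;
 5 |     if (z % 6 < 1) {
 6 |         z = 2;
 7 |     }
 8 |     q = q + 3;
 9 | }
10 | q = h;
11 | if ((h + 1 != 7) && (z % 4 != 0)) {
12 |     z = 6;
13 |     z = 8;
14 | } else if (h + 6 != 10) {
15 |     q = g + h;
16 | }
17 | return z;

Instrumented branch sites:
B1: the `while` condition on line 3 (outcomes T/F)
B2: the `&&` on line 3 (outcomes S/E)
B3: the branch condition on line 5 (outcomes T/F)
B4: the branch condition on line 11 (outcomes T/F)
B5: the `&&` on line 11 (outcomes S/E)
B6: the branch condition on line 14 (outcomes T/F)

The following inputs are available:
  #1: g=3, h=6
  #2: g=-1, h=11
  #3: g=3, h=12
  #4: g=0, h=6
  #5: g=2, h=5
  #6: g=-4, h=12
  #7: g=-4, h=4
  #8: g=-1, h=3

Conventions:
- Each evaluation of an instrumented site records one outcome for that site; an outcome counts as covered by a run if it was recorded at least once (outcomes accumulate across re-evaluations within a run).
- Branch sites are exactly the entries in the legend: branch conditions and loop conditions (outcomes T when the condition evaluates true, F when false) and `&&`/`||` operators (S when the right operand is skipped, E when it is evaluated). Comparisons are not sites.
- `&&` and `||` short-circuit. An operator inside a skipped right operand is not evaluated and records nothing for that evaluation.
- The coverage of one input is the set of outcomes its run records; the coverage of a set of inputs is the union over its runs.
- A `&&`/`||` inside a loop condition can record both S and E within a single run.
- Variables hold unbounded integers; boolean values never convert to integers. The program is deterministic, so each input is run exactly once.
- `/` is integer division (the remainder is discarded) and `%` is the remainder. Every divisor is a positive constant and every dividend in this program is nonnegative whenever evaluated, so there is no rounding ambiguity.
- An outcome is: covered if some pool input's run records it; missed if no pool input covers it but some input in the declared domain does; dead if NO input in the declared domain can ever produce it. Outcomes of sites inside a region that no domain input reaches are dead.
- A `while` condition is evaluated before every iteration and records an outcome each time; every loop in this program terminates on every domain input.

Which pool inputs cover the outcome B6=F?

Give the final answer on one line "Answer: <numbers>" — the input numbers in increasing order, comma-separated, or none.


input #1 (g=3, h=6): misses B6=F
input #2 (g=-1, h=11): misses B6=F
input #3 (g=3, h=12): misses B6=F
input #4 (g=0, h=6): misses B6=F
input #5 (g=2, h=5): misses B6=F
input #6 (g=-4, h=12): misses B6=F
input #7 (g=-4, h=4): covers B6=F
input #8 (g=-1, h=3): misses B6=F
Answer: 7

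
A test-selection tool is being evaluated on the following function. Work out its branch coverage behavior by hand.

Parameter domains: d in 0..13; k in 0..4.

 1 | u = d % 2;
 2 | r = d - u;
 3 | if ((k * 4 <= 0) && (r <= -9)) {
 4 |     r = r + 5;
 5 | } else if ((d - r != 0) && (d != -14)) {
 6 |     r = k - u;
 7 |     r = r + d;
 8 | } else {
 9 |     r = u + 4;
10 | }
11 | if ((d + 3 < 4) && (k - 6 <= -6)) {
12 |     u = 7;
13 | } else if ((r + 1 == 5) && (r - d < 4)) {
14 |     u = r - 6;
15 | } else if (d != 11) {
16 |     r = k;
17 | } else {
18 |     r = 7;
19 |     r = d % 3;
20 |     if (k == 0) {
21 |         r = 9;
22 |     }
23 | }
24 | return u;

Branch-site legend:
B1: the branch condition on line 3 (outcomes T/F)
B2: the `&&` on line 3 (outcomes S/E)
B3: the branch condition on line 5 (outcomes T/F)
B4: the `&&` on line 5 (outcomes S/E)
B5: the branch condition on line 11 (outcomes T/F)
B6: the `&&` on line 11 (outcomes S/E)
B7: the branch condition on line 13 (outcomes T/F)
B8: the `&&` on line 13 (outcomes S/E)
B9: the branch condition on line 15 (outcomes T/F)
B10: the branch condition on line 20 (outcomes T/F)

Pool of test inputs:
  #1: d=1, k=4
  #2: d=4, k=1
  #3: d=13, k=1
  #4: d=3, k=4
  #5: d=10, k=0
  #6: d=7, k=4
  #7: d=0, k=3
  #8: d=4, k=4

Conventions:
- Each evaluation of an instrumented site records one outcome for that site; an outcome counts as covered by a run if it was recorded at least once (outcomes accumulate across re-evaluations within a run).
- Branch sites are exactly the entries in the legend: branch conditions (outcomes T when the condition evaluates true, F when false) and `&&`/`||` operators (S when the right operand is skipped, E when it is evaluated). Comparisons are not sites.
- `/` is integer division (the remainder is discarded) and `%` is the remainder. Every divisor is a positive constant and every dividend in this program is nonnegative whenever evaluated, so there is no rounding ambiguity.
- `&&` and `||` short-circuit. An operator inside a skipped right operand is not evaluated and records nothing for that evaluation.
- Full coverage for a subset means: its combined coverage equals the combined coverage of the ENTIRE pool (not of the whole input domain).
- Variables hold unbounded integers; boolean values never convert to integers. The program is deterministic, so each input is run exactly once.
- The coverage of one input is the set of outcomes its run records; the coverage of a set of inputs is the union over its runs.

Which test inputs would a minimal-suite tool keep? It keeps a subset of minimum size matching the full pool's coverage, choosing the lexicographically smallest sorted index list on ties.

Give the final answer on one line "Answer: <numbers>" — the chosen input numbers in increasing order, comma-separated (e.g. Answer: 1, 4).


run #1 (d=1, k=4) records B1=F, B2=S, B3=T, B4=E, B5=F, B6=S, B7=T, B8=E
run #2 (d=4, k=1) records B1=F, B2=S, B3=F, B4=S, B5=F, B6=S, B7=T, B8=E
run #3 (d=13, k=1) records B1=F, B2=S, B3=T, B4=E, B5=F, B6=S, B7=F, B8=S, B9=T
run #4 (d=3, k=4) records B1=F, B2=S, B3=T, B4=E, B5=F, B6=S, B7=F, B8=S, B9=T
run #5 (d=10, k=0) records B1=F, B2=E, B3=F, B4=S, B5=F, B6=S, B7=T, B8=E
run #6 (d=7, k=4) records B1=F, B2=S, B3=T, B4=E, B5=F, B6=S, B7=F, B8=S, B9=T
run #7 (d=0, k=3) records B1=F, B2=S, B3=F, B4=S, B5=F, B6=E, B7=F, B8=E, B9=T
run #8 (d=4, k=4) records B1=F, B2=S, B3=F, B4=S, B5=F, B6=S, B7=T, B8=E
together the pool reaches 15 outcomes: B1=F, B2=S, B2=E, B3=T, B3=F, B4=S, B4=E, B5=F, B6=S, B6=E, B7=T, B7=F, B8=S, B8=E, B9=T
every size-1 subset falls short of the 15 outcomes (best: 9/15)
every size-2 subset falls short of the 15 outcomes (best: 14/15)
at size 3, {3, 5, 7} reaches all 15 outcomes; every lexicographically earlier size-3 subset fails
Answer: 3, 5, 7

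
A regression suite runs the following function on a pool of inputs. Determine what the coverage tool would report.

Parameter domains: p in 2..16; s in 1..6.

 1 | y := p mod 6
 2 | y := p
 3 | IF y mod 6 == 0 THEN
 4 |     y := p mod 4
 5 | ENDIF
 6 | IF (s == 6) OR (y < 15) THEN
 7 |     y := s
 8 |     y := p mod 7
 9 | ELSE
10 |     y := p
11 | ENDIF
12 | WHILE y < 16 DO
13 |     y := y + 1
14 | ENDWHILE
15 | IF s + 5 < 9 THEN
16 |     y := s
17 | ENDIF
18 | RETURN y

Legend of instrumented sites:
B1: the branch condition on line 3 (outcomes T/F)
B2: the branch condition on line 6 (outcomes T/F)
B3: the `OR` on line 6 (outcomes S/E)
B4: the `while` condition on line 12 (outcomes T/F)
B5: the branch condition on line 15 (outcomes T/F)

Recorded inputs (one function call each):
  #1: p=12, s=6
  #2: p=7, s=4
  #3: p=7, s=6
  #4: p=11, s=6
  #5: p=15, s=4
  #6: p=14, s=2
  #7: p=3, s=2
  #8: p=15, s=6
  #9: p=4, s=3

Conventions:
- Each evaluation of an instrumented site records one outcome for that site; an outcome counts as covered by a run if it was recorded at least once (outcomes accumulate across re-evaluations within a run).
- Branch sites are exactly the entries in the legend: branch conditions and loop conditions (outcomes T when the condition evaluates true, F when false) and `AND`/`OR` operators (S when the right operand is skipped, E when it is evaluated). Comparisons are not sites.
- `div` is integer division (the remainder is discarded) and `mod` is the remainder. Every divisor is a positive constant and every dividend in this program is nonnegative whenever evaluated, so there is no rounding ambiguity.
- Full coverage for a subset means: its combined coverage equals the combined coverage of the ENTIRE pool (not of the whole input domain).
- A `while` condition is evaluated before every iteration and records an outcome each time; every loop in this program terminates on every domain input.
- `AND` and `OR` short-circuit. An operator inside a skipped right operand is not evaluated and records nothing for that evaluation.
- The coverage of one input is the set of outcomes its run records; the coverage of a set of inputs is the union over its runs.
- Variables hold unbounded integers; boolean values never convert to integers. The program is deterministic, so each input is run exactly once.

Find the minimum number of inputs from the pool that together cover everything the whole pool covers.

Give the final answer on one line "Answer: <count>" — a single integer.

test 1 (p=12, s=6) fires B1->T, B3->S, B2->T, B4->T, B4->T, B4->T, B4->T, B4->T, B4->T, B4->T, B4->T, B4->T, B4->T, B4->T, ...; hits B1=T, B2=T, B3=S, B4=T, B4=F, B5=F
test 2 (p=7, s=4) fires B1->F, B3->E, B2->T, B4->T, B4->T, B4->T, B4->T, B4->T, B4->T, B4->T, B4->T, B4->T, B4->T, B4->T, ...; hits B1=F, B2=T, B3=E, B4=T, B4=F, B5=F
test 3 (p=7, s=6) fires B1->F, B3->S, B2->T, B4->T, B4->T, B4->T, B4->T, B4->T, B4->T, B4->T, B4->T, B4->T, B4->T, B4->T, ...; hits B1=F, B2=T, B3=S, B4=T, B4=F, B5=F
test 4 (p=11, s=6) fires B1->F, B3->S, B2->T, B4->T, B4->T, B4->T, B4->T, B4->T, B4->T, B4->T, B4->T, B4->T, B4->T, B4->T, ...; hits B1=F, B2=T, B3=S, B4=T, B4=F, B5=F
test 5 (p=15, s=4) fires B1->F, B3->E, B2->F, B4->T, B4->F, B5->F; hits B1=F, B2=F, B3=E, B4=T, B4=F, B5=F
test 6 (p=14, s=2) fires B1->F, B3->E, B2->T, B4->T, B4->T, B4->T, B4->T, B4->T, B4->T, B4->T, B4->T, B4->T, B4->T, B4->T, ...; hits B1=F, B2=T, B3=E, B4=T, B4=F, B5=T
test 7 (p=3, s=2) fires B1->F, B3->E, B2->T, B4->T, B4->T, B4->T, B4->T, B4->T, B4->T, B4->T, B4->T, B4->T, B4->T, B4->T, ...; hits B1=F, B2=T, B3=E, B4=T, B4=F, B5=T
test 8 (p=15, s=6) fires B1->F, B3->S, B2->T, B4->T, B4->T, B4->T, B4->T, B4->T, B4->T, B4->T, B4->T, B4->T, B4->T, B4->T, ...; hits B1=F, B2=T, B3=S, B4=T, B4=F, B5=F
test 9 (p=4, s=3) fires B1->F, B3->E, B2->T, B4->T, B4->T, B4->T, B4->T, B4->T, B4->T, B4->T, B4->T, B4->T, B4->T, B4->T, ...; hits B1=F, B2=T, B3=E, B4=T, B4=F, B5=T
the full pool covers 10 outcomes: B1=T, B1=F, B2=T, B2=F, B3=S, B3=E, B4=T, B4=F, B5=T, B5=F
no size-1 subset reaches all 10 outcomes (best union: 6/10)
no size-2 subset reaches all 10 outcomes (best union: 9/10)
size 3: inputs {1, 5, 6} cover all 10 outcomes, and no lexicographically smaller subset of this size does

Answer: 3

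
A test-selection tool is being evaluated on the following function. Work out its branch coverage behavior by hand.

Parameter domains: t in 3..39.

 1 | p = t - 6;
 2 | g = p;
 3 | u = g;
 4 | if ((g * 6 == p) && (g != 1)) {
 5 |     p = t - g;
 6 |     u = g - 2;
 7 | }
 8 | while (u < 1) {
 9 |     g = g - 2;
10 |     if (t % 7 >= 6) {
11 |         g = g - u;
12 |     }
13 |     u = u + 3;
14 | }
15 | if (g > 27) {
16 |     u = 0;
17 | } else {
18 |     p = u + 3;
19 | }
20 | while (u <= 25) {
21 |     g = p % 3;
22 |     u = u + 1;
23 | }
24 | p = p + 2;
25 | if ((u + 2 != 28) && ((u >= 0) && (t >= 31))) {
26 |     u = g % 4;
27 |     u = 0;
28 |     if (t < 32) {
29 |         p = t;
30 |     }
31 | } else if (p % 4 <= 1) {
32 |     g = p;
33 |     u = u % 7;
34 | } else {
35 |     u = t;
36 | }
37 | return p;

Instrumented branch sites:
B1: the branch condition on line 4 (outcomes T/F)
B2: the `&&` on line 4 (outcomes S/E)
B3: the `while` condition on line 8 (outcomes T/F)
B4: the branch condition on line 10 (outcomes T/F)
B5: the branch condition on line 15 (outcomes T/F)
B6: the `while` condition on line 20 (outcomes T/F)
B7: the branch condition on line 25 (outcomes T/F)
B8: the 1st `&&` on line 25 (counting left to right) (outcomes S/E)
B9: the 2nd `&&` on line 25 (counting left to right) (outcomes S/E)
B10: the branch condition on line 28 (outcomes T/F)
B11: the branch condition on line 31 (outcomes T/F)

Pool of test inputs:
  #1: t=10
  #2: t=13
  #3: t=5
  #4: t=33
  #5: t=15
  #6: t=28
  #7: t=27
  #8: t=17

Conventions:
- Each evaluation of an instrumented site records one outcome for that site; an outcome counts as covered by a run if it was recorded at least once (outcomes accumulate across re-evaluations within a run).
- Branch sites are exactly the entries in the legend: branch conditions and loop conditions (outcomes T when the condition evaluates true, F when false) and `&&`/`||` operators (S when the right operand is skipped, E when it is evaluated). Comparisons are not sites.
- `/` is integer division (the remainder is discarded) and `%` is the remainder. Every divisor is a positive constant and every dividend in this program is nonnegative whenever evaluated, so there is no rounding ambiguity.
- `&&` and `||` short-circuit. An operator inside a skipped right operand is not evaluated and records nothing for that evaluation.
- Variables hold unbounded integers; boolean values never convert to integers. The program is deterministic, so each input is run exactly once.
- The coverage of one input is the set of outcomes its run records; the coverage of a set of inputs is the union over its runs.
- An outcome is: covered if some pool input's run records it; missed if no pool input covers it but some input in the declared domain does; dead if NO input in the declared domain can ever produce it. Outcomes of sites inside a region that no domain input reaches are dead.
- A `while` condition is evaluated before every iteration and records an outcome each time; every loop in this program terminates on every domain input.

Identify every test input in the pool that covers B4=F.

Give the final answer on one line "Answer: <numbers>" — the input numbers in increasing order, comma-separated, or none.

input #1 (t=10): misses B4=F
input #2 (t=13): misses B4=F
input #3 (t=5): covers B4=F
input #4 (t=33): misses B4=F
input #5 (t=15): misses B4=F
input #6 (t=28): misses B4=F
input #7 (t=27): misses B4=F
input #8 (t=17): misses B4=F

Answer: 3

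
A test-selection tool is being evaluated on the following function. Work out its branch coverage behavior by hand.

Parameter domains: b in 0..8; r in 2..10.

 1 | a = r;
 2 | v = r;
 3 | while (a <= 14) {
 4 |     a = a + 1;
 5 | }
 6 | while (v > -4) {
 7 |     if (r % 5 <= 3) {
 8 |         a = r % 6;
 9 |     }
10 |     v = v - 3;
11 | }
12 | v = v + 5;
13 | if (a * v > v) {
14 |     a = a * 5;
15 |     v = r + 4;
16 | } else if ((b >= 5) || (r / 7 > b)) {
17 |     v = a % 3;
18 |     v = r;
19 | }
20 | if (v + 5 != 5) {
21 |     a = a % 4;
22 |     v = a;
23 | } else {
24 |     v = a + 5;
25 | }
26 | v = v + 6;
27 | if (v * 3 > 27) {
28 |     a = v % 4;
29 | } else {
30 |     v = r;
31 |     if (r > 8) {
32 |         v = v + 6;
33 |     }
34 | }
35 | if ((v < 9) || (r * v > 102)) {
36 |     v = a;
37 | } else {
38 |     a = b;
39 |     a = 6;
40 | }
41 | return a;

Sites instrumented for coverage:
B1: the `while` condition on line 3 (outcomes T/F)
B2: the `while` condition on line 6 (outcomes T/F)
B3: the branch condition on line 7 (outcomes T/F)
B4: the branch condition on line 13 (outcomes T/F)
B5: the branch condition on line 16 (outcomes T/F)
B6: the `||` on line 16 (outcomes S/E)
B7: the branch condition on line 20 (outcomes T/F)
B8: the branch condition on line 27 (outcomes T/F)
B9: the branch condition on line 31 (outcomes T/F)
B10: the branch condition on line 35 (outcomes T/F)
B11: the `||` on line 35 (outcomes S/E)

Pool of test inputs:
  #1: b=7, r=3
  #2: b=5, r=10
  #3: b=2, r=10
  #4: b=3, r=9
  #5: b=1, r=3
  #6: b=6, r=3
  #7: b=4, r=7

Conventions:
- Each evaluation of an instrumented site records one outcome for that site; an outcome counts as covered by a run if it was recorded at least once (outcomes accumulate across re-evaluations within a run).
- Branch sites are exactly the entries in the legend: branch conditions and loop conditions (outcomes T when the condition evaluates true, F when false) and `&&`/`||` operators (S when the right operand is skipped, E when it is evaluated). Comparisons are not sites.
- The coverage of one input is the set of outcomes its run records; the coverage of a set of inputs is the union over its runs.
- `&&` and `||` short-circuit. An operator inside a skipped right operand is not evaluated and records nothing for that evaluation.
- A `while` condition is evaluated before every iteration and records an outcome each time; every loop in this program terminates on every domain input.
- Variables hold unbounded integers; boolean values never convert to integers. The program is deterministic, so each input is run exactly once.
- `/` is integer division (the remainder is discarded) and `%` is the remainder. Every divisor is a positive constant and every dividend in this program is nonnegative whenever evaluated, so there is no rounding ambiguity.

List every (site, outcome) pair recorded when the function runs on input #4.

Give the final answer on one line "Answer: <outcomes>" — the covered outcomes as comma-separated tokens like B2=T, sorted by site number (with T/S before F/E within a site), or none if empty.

Running input #4 (b=3, r=9), event by event:
  B1->T, B1->T, B1->T, B1->T, B1->T, B1->T, B1->F, B2->T, B3->F, B2->T
  B3->F, B2->T, B3->F, B2->T, B3->F, B2->T, B3->F, B2->F, B4->F, B6->E
  B5->F, B7->T, B8->F, B9->T, B11->E, B10->T
distinct outcomes covered: B1=T, B1=F, B2=T, B2=F, B3=F, B4=F, B5=F, B6=E, B7=T, B8=F, B9=T, B10=T, B11=E

Answer: B1=T, B1=F, B2=T, B2=F, B3=F, B4=F, B5=F, B6=E, B7=T, B8=F, B9=T, B10=T, B11=E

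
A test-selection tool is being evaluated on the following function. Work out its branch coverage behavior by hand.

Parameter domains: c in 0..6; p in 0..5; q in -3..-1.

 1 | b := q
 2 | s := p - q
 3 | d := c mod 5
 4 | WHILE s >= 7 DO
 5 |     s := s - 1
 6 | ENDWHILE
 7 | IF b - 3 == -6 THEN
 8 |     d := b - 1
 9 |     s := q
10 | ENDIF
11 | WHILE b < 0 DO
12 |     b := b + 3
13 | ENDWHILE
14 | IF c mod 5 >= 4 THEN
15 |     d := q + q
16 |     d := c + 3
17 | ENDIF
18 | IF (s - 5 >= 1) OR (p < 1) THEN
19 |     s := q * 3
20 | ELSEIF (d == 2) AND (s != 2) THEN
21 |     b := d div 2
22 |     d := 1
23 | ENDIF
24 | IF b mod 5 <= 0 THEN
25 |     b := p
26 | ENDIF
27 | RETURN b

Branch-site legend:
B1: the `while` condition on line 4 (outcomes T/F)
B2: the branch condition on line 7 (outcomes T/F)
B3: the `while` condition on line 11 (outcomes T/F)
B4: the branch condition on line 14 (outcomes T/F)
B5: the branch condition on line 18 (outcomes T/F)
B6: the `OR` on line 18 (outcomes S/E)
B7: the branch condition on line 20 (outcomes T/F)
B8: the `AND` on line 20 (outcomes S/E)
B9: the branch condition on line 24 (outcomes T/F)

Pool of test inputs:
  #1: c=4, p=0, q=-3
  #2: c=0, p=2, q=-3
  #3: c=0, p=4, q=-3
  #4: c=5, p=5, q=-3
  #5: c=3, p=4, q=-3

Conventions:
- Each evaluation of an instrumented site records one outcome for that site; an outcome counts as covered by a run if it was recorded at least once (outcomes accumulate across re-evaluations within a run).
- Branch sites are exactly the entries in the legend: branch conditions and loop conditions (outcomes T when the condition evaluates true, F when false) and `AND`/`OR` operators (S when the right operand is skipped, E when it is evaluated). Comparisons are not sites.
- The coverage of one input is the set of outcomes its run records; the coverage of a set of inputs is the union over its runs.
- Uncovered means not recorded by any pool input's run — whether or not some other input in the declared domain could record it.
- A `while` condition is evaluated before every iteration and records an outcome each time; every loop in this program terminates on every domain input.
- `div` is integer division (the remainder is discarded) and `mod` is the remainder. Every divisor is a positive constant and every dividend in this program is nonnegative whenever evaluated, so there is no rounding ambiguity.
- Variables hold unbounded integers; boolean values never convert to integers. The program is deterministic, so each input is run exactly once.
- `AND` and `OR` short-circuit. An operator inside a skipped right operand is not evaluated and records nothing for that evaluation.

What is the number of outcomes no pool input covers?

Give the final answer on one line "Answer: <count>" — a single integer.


input #1 (c=4, p=0, q=-3): events B1->F, B2->T, B3->T, B3->F, B4->T, B6->E, B5->T, B9->T; covers B1=F, B2=T, B3=T, B3=F, B4=T, B5=T, B6=E, B9=T
input #2 (c=0, p=2, q=-3): events B1->F, B2->T, B3->T, B3->F, B4->F, B6->E, B5->F, B8->S, B7->F, B9->T; covers B1=F, B2=T, B3=T, B3=F, B4=F, B5=F, B6=E, B7=F, B8=S, B9=T
input #3 (c=0, p=4, q=-3): events B1->T, B1->F, B2->T, B3->T, B3->F, B4->F, B6->E, B5->F, B8->S, B7->F, B9->T; covers B1=T, B1=F, B2=T, B3=T, B3=F, B4=F, B5=F, B6=E, B7=F, B8=S, B9=T
input #4 (c=5, p=5, q=-3): events B1->T, B1->T, B1->F, B2->T, B3->T, B3->F, B4->F, B6->E, B5->F, B8->S, B7->F, B9->T; covers B1=T, B1=F, B2=T, B3=T, B3=F, B4=F, B5=F, B6=E, B7=F, B8=S, B9=T
input #5 (c=3, p=4, q=-3): events B1->T, B1->F, B2->T, B3->T, B3->F, B4->F, B6->E, B5->F, B8->S, B7->F, B9->T; covers B1=T, B1=F, B2=T, B3=T, B3=F, B4=F, B5=F, B6=E, B7=F, B8=S, B9=T
union over the pool: B1=T, B1=F, B2=T, B3=T, B3=F, B4=T, B4=F, B5=T, B5=F, B6=E, B7=F, B8=S, B9=T
uncovered (5 of 18): B2=F, B6=S, B7=T, B8=E, B9=F
Answer: 5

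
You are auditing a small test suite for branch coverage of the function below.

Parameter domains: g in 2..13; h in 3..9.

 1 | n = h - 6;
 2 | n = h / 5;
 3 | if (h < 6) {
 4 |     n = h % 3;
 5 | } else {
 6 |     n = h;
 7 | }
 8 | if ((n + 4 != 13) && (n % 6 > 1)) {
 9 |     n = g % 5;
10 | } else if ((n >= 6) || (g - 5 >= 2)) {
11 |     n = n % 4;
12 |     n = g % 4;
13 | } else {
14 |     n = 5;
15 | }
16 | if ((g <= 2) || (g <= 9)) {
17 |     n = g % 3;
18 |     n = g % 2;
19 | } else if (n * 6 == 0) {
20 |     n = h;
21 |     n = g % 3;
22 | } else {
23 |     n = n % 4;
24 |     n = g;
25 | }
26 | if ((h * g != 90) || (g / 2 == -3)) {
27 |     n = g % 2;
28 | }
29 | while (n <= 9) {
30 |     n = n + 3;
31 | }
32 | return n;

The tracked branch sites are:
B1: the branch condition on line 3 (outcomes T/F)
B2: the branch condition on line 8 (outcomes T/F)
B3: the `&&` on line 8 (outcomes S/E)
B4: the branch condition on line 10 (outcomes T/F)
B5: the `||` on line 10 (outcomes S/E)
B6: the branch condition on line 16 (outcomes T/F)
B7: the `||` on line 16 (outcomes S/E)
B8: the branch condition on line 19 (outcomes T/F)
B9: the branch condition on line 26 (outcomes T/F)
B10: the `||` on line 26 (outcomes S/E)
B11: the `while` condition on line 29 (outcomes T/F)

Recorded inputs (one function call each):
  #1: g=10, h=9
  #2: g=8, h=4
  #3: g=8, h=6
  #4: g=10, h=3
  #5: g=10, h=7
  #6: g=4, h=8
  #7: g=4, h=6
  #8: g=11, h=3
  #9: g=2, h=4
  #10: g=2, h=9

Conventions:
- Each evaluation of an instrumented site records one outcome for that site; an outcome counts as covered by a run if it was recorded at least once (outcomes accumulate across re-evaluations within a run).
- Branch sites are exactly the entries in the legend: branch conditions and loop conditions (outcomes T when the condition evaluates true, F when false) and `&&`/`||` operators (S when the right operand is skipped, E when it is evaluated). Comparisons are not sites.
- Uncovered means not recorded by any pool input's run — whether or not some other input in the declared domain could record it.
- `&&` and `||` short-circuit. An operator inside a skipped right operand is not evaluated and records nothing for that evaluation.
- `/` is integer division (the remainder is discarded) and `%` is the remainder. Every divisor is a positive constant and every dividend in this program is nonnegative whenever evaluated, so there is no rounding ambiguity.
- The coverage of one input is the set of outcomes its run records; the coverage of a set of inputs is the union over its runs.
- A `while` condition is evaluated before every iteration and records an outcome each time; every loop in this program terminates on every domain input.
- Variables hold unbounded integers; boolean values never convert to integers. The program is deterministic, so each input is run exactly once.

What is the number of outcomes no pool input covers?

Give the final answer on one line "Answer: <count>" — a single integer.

#1 (g=10, h=9) -> B1->F, B3->S, B2->F, B5->S, B4->T, B7->E, B6->F, B8->F, B10->E, B9->F, B11->F; covered: B1=F, B2=F, B3=S, B4=T, B5=S, B6=F, B7=E, B8=F, B9=F, B10=E, B11=F
#2 (g=8, h=4) -> B1->T, B3->E, B2->F, B5->E, B4->T, B7->E, B6->T, B10->S, B9->T, B11->T, B11->T, B11->T, B11->T, B11->F; covered: B1=T, B2=F, B3=E, B4=T, B5=E, B6=T, B7=E, B9=T, B10=S, B11=T, B11=F
#3 (g=8, h=6) -> B1->F, B3->E, B2->F, B5->S, B4->T, B7->E, B6->T, B10->S, B9->T, B11->T, B11->T, B11->T, B11->T, B11->F; covered: B1=F, B2=F, B3=E, B4=T, B5=S, B6=T, B7=E, B9=T, B10=S, B11=T, B11=F
#4 (g=10, h=3) -> B1->T, B3->E, B2->F, B5->E, B4->T, B7->E, B6->F, B8->F, B10->S, B9->T, B11->T, B11->T, B11->T, B11->T, ...; covered: B1=T, B2=F, B3=E, B4=T, B5=E, B6=F, B7=E, B8=F, B9=T, B10=S, B11=T, B11=F
#5 (g=10, h=7) -> B1->F, B3->E, B2->F, B5->S, B4->T, B7->E, B6->F, B8->F, B10->S, B9->T, B11->T, B11->T, B11->T, B11->T, ...; covered: B1=F, B2=F, B3=E, B4=T, B5=S, B6=F, B7=E, B8=F, B9=T, B10=S, B11=T, B11=F
#6 (g=4, h=8) -> B1->F, B3->E, B2->T, B7->E, B6->T, B10->S, B9->T, B11->T, B11->T, B11->T, B11->T, B11->F; covered: B1=F, B2=T, B3=E, B6=T, B7=E, B9=T, B10=S, B11=T, B11=F
#7 (g=4, h=6) -> B1->F, B3->E, B2->F, B5->S, B4->T, B7->E, B6->T, B10->S, B9->T, B11->T, B11->T, B11->T, B11->T, B11->F; covered: B1=F, B2=F, B3=E, B4=T, B5=S, B6=T, B7=E, B9=T, B10=S, B11=T, B11=F
#8 (g=11, h=3) -> B1->T, B3->E, B2->F, B5->E, B4->T, B7->E, B6->F, B8->F, B10->S, B9->T, B11->T, B11->T, B11->T, B11->F; covered: B1=T, B2=F, B3=E, B4=T, B5=E, B6=F, B7=E, B8=F, B9=T, B10=S, B11=T, B11=F
#9 (g=2, h=4) -> B1->T, B3->E, B2->F, B5->E, B4->F, B7->S, B6->T, B10->S, B9->T, B11->T, B11->T, B11->T, B11->T, B11->F; covered: B1=T, B2=F, B3=E, B4=F, B5=E, B6=T, B7=S, B9=T, B10=S, B11=T, B11=F
#10 (g=2, h=9) -> B1->F, B3->S, B2->F, B5->S, B4->T, B7->S, B6->T, B10->S, B9->T, B11->T, B11->T, B11->T, B11->T, B11->F; covered: B1=F, B2=F, B3=S, B4=T, B5=S, B6=T, B7=S, B9=T, B10=S, B11=T, B11=F
union over the pool: B1=T, B1=F, B2=T, B2=F, B3=S, B3=E, B4=T, B4=F, B5=S, B5=E, B6=T, B6=F, B7=S, B7=E, B8=F, B9=T, B9=F, B10=S, B10=E, B11=T, B11=F
uncovered (1 of 22): B8=T

Answer: 1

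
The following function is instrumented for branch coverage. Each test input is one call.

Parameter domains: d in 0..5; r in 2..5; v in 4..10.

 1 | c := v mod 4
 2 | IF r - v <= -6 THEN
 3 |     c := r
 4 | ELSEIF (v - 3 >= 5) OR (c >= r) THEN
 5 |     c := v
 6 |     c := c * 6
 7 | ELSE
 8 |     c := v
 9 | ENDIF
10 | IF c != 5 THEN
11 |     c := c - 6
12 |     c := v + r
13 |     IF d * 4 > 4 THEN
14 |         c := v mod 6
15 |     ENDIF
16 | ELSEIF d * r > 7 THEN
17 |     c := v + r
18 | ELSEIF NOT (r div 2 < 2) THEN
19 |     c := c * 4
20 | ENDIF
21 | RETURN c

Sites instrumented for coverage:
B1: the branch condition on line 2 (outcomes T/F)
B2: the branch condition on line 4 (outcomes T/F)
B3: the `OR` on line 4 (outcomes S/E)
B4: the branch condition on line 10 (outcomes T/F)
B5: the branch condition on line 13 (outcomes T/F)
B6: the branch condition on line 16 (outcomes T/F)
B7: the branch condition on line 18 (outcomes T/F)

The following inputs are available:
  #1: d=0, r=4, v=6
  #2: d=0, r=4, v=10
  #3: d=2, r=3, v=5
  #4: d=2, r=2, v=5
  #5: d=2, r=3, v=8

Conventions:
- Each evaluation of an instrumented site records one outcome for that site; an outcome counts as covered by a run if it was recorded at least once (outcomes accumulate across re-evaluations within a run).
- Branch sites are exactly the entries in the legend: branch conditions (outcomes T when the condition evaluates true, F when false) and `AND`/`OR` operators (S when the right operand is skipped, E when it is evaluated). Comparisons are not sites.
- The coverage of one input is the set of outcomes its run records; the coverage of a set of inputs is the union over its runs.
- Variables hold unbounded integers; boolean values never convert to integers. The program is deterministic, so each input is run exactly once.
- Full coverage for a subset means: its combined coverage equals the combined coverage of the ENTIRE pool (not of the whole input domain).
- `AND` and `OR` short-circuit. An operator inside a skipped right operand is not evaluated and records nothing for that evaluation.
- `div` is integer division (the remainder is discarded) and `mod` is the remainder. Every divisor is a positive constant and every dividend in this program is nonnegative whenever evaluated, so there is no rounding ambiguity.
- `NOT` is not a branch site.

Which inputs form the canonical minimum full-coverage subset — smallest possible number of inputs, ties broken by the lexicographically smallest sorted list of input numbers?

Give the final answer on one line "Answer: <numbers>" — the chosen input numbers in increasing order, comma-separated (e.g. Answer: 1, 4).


input #1, d=0, r=4, v=6: events B1->F, B3->E, B2->F, B4->T, B5->F; outcomes B1=F, B2=F, B3=E, B4=T, B5=F
input #2, d=0, r=4, v=10: events B1->T, B4->T, B5->F; outcomes B1=T, B4=T, B5=F
input #3, d=2, r=3, v=5: events B1->F, B3->E, B2->F, B4->F, B6->F, B7->F; outcomes B1=F, B2=F, B3=E, B4=F, B6=F, B7=F
input #4, d=2, r=2, v=5: events B1->F, B3->E, B2->F, B4->F, B6->F, B7->F; outcomes B1=F, B2=F, B3=E, B4=F, B6=F, B7=F
input #5, d=2, r=3, v=8: events B1->F, B3->S, B2->T, B4->T, B5->T; outcomes B1=F, B2=T, B3=S, B4=T, B5=T
together the pool reaches 12 outcomes: B1=T, B1=F, B2=T, B2=F, B3=S, B3=E, B4=T, B4=F, B5=T, B5=F, B6=F, B7=F
size 1 is not enough: best union over all size-1 subsets is 6/12
size 2 is not enough: best union over all size-2 subsets is 10/12
inputs {2, 3, 5} (size 3) cover everything; no size-3 subset with a lexicographically smaller index list covers all 12
Answer: 2, 3, 5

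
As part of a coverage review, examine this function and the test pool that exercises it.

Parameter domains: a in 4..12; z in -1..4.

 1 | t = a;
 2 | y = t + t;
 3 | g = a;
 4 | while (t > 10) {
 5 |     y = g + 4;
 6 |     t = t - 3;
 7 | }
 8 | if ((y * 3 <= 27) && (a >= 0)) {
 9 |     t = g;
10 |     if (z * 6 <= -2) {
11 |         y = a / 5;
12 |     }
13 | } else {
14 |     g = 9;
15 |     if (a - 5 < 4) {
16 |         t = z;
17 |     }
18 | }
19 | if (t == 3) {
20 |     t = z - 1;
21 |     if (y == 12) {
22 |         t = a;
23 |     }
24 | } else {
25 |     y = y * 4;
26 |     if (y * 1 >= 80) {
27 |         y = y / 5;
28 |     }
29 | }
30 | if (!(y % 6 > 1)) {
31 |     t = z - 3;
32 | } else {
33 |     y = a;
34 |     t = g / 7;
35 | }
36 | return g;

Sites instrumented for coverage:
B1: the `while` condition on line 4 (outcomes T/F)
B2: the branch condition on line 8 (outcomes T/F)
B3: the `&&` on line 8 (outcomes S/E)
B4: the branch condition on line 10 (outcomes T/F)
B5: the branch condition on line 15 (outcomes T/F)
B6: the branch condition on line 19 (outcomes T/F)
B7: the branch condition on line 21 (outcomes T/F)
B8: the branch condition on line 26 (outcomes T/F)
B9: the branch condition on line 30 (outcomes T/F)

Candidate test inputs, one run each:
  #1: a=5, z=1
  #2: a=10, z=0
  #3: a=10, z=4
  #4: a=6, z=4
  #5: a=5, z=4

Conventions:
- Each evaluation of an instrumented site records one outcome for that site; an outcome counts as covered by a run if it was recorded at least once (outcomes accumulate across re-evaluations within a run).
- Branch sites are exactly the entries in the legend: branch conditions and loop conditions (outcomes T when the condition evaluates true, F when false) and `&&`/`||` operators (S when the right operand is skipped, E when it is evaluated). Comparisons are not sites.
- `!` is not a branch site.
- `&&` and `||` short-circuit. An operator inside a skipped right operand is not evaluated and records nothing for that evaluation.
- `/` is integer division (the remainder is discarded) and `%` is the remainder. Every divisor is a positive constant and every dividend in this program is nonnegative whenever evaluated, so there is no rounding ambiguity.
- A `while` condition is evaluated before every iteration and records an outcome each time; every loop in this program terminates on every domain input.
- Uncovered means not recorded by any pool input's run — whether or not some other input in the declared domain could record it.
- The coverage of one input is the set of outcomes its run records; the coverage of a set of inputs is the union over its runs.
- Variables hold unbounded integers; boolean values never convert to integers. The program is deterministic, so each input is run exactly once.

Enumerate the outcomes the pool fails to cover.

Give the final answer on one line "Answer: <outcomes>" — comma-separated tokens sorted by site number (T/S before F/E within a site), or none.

#1 (a=5, z=1) -> B1->F, B3->S, B2->F, B5->T, B6->F, B8->F, B9->F; covered: B1=F, B2=F, B3=S, B5=T, B6=F, B8=F, B9=F
#2 (a=10, z=0) -> B1->F, B3->S, B2->F, B5->F, B6->F, B8->T, B9->F; covered: B1=F, B2=F, B3=S, B5=F, B6=F, B8=T, B9=F
#3 (a=10, z=4) -> B1->F, B3->S, B2->F, B5->F, B6->F, B8->T, B9->F; covered: B1=F, B2=F, B3=S, B5=F, B6=F, B8=T, B9=F
#4 (a=6, z=4) -> B1->F, B3->S, B2->F, B5->T, B6->F, B8->F, B9->T; covered: B1=F, B2=F, B3=S, B5=T, B6=F, B8=F, B9=T
#5 (a=5, z=4) -> B1->F, B3->S, B2->F, B5->T, B6->F, B8->F, B9->F; covered: B1=F, B2=F, B3=S, B5=T, B6=F, B8=F, B9=F
union over the pool: B1=F, B2=F, B3=S, B5=T, B5=F, B6=F, B8=T, B8=F, B9=T, B9=F
uncovered (8 of 18): B1=T, B2=T, B3=E, B4=T, B4=F, B6=T, B7=T, B7=F

Answer: B1=T, B2=T, B3=E, B4=T, B4=F, B6=T, B7=T, B7=F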